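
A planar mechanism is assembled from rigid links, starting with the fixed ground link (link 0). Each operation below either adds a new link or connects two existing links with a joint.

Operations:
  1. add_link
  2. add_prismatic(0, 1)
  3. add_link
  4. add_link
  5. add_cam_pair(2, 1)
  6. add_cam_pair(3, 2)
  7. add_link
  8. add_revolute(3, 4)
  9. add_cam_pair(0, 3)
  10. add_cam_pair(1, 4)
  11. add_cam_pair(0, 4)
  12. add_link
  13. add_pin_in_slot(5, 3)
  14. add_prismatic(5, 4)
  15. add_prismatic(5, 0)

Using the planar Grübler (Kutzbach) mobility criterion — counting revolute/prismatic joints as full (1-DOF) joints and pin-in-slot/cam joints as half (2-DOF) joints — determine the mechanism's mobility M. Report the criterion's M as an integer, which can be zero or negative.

[1;0;0] (link 0 is ground)
L+ [2;0;0]
P(0,1)∈J1 [2;1;0]
L+ [3;1;0]
L+ [4;1;0]
C(2,1)∈J2 [4;1;1]
C(3,2)∈J2 [4;1;2]
L+ [5;1;2]
R(3,4)∈J1 [5;2;2]
C(0,3)∈J2 [5;2;3]
C(1,4)∈J2 [5;2;4]
C(0,4)∈J2 [5;2;5]
L+ [6;2;5]
PS(5,3)∈J2 [6;2;6]
P(5,4)∈J1 [6;3;6]
P(5,0)∈J1 [6;4;6]
mobility = 15 − 8 − 6 = 1

M = 1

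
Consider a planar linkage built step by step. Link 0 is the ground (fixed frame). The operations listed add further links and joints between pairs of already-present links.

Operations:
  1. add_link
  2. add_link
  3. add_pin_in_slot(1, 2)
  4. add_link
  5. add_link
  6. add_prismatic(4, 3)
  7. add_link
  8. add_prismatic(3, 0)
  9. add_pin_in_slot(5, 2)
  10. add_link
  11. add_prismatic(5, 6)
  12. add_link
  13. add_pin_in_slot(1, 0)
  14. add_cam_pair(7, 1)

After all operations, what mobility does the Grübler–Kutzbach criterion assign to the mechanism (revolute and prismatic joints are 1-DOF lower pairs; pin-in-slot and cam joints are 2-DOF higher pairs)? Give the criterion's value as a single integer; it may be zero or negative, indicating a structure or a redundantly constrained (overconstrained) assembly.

M = 11

(L,J1,J2)=(1,0,0); link0 fixed
link1: (2,0,0)
link2: (3,0,0)
PS 1-2 [J2]: (3,0,1)
link3: (4,0,1)
link4: (5,0,1)
P 4-3 [J1]: (5,1,1)
link5: (6,1,1)
P 3-0 [J1]: (6,2,1)
PS 5-2 [J2]: (6,2,2)
link6: (7,2,2)
P 5-6 [J1]: (7,3,2)
link7: (8,3,2)
PS 1-0 [J2]: (8,3,3)
C 7-1 [J2]: (8,3,4)
Grübler: 3·7 − 2·3 − 4 = 11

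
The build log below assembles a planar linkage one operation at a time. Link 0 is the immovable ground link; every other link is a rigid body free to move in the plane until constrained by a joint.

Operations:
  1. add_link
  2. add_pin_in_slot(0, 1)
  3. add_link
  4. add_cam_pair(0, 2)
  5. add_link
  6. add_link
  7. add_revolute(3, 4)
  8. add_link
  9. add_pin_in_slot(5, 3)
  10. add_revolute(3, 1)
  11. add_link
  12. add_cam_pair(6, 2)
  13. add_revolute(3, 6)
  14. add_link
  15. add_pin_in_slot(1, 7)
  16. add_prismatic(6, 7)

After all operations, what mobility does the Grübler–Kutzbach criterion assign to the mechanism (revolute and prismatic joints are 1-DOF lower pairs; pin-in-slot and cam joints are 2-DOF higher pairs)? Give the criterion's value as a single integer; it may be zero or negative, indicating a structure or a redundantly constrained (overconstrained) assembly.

(L,J1,J2)=(1,0,0); link0 fixed
link1: (2,0,0)
PS 0-1 [J2]: (2,0,1)
link2: (3,0,1)
C 0-2 [J2]: (3,0,2)
link3: (4,0,2)
link4: (5,0,2)
R 3-4 [J1]: (5,1,2)
link5: (6,1,2)
PS 5-3 [J2]: (6,1,3)
R 3-1 [J1]: (6,2,3)
link6: (7,2,3)
C 6-2 [J2]: (7,2,4)
R 3-6 [J1]: (7,3,4)
link7: (8,3,4)
PS 1-7 [J2]: (8,3,5)
P 6-7 [J1]: (8,4,5)
Grübler: 3·7 − 2·4 − 5 = 8

M = 8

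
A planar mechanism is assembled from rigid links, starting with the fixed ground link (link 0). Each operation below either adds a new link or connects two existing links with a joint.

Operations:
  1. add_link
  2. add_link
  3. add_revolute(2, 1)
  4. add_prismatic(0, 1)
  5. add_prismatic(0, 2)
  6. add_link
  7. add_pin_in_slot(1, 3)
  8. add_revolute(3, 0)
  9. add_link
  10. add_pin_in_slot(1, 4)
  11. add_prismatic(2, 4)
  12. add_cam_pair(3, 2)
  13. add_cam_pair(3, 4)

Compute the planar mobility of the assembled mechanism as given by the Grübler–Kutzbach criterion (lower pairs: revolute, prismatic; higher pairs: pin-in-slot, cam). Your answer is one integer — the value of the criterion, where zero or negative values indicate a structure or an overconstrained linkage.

L=1 J1=0 J2=0
add link → L=2 J1=0 J2=0
add link → L=3 J1=0 J2=0
R@2,1 dof=1 J1 → L=3 J1=1 J2=0
P@0,1 dof=1 J1 → L=3 J1=2 J2=0
P@0,2 dof=1 J1 → L=3 J1=3 J2=0
add link → L=4 J1=3 J2=0
PS@1,3 dof=2 J2 → L=4 J1=3 J2=1
R@3,0 dof=1 J1 → L=4 J1=4 J2=1
add link → L=5 J1=4 J2=1
PS@1,4 dof=2 J2 → L=5 J1=4 J2=2
P@2,4 dof=1 J1 → L=5 J1=5 J2=2
C@3,2 dof=2 J2 → L=5 J1=5 J2=3
C@3,4 dof=2 J2 → L=5 J1=5 J2=4
M=3(L−1)−2J1−J2=3·4−2·5−4=-2

M = -2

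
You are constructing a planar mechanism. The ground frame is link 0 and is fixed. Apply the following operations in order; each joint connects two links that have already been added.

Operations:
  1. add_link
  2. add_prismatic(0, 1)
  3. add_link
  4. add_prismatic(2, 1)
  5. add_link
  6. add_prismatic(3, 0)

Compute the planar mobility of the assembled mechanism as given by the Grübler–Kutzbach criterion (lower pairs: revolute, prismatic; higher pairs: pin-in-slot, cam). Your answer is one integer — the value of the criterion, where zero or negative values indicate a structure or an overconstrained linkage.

(L,J1,J2)=(1,0,0); link0 fixed
link1: (2,0,0)
P 0-1 [J1]: (2,1,0)
link2: (3,1,0)
P 2-1 [J1]: (3,2,0)
link3: (4,2,0)
P 3-0 [J1]: (4,3,0)
Grübler: 3·3 − 2·3 − 0 = 3

M = 3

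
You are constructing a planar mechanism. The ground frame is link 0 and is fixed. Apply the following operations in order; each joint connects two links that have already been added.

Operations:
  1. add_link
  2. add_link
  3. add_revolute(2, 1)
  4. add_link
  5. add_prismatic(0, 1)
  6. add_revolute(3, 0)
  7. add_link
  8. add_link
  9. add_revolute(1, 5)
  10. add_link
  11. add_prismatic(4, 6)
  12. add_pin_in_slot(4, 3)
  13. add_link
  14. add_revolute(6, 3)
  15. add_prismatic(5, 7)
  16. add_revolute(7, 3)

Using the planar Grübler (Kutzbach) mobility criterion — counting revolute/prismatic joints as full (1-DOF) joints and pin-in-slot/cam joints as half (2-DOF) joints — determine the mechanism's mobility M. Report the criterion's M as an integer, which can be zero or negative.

link 0 = ground. State L|J1|J2 = 1|0|0
+link1  2|0|0
+link2  3|0|0
R(2,1) f=1→J1  3|1|0
+link3  4|1|0
P(0,1) f=1→J1  4|2|0
R(3,0) f=1→J1  4|3|0
+link4  5|3|0
+link5  6|3|0
R(1,5) f=1→J1  6|4|0
+link6  7|4|0
P(4,6) f=1→J1  7|5|0
PS(4,3) f=2→J2  7|5|1
+link7  8|5|1
R(6,3) f=1→J1  8|6|1
P(5,7) f=1→J1  8|7|1
R(7,3) f=1→J1  8|8|1
M = 3(8−1)−2·8−1 = 21−16−1 = 4

M = 4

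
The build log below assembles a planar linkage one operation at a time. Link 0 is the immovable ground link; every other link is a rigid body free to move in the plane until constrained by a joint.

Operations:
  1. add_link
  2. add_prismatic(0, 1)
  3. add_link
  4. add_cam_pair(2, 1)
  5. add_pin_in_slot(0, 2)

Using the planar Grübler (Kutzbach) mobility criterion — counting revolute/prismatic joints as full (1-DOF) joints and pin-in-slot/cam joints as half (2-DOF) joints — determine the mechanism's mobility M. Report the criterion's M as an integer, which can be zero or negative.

M = 2

ground; <1,0,0>
#1 <2,0,0>
P:0↔1 J1 <2,1,0>
#2 <3,1,0>
C:2↔1 J2 <3,1,1>
PS:0↔2 J2 <3,1,2>
3×2 − 2×1 − 1×2 = 2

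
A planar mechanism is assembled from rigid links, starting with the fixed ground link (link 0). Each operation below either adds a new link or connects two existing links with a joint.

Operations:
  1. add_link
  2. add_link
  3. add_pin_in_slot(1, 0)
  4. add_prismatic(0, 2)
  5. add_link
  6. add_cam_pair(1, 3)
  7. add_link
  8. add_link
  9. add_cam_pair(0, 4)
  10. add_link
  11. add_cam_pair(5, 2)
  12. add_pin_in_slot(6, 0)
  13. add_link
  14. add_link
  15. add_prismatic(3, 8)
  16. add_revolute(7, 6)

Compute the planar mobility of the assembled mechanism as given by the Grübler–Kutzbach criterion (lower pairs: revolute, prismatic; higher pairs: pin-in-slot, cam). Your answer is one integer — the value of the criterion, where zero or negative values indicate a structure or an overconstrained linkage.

(L,J1,J2)=(1,0,0); link0 fixed
link1: (2,0,0)
link2: (3,0,0)
PS 1-0 [J2]: (3,0,1)
P 0-2 [J1]: (3,1,1)
link3: (4,1,1)
C 1-3 [J2]: (4,1,2)
link4: (5,1,2)
link5: (6,1,2)
C 0-4 [J2]: (6,1,3)
link6: (7,1,3)
C 5-2 [J2]: (7,1,4)
PS 6-0 [J2]: (7,1,5)
link7: (8,1,5)
link8: (9,1,5)
P 3-8 [J1]: (9,2,5)
R 7-6 [J1]: (9,3,5)
Grübler: 3·8 − 2·3 − 5 = 13

M = 13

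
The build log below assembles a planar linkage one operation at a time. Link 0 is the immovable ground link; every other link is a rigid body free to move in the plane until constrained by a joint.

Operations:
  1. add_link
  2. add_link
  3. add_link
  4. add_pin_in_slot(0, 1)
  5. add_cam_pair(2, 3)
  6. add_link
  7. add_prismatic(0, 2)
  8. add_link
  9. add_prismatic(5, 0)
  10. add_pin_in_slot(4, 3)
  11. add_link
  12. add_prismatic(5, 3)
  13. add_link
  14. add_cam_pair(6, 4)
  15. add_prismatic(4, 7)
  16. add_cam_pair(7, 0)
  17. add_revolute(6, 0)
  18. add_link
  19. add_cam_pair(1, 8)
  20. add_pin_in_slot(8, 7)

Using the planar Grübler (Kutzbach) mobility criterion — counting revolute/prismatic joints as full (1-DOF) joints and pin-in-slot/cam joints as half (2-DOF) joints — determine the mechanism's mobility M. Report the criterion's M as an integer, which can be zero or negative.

M = 7

L=1 J1=0 J2=0
add link → L=2 J1=0 J2=0
add link → L=3 J1=0 J2=0
add link → L=4 J1=0 J2=0
PS@0,1 dof=2 J2 → L=4 J1=0 J2=1
C@2,3 dof=2 J2 → L=4 J1=0 J2=2
add link → L=5 J1=0 J2=2
P@0,2 dof=1 J1 → L=5 J1=1 J2=2
add link → L=6 J1=1 J2=2
P@5,0 dof=1 J1 → L=6 J1=2 J2=2
PS@4,3 dof=2 J2 → L=6 J1=2 J2=3
add link → L=7 J1=2 J2=3
P@5,3 dof=1 J1 → L=7 J1=3 J2=3
add link → L=8 J1=3 J2=3
C@6,4 dof=2 J2 → L=8 J1=3 J2=4
P@4,7 dof=1 J1 → L=8 J1=4 J2=4
C@7,0 dof=2 J2 → L=8 J1=4 J2=5
R@6,0 dof=1 J1 → L=8 J1=5 J2=5
add link → L=9 J1=5 J2=5
C@1,8 dof=2 J2 → L=9 J1=5 J2=6
PS@8,7 dof=2 J2 → L=9 J1=5 J2=7
M=3(L−1)−2J1−J2=3·8−2·5−7=7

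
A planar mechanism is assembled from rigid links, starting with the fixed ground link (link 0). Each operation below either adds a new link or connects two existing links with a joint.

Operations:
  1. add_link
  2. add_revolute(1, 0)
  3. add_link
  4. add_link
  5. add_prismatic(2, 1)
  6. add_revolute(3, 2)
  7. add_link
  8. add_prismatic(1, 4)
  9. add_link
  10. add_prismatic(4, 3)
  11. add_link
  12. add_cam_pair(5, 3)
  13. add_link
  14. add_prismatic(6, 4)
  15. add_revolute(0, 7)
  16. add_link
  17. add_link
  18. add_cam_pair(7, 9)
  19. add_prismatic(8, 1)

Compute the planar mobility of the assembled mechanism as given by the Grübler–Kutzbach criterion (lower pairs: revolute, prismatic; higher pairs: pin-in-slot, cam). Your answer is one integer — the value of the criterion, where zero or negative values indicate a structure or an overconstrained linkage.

[1;0;0] (link 0 is ground)
L+ [2;0;0]
R(1,0)∈J1 [2;1;0]
L+ [3;1;0]
L+ [4;1;0]
P(2,1)∈J1 [4;2;0]
R(3,2)∈J1 [4;3;0]
L+ [5;3;0]
P(1,4)∈J1 [5;4;0]
L+ [6;4;0]
P(4,3)∈J1 [6;5;0]
L+ [7;5;0]
C(5,3)∈J2 [7;5;1]
L+ [8;5;1]
P(6,4)∈J1 [8;6;1]
R(0,7)∈J1 [8;7;1]
L+ [9;7;1]
L+ [10;7;1]
C(7,9)∈J2 [10;7;2]
P(8,1)∈J1 [10;8;2]
mobility = 27 − 16 − 2 = 9

M = 9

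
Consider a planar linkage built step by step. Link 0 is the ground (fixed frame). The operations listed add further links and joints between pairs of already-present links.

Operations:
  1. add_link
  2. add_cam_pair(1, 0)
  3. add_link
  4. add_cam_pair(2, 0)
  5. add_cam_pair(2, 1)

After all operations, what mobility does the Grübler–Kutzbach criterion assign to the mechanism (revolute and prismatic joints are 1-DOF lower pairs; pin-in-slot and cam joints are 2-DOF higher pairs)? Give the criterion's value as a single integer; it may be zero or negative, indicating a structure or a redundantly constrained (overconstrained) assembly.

(L,J1,J2)=(1,0,0); link0 fixed
link1: (2,0,0)
C 1-0 [J2]: (2,0,1)
link2: (3,0,1)
C 2-0 [J2]: (3,0,2)
C 2-1 [J2]: (3,0,3)
Grübler: 3·2 − 2·0 − 3 = 3

M = 3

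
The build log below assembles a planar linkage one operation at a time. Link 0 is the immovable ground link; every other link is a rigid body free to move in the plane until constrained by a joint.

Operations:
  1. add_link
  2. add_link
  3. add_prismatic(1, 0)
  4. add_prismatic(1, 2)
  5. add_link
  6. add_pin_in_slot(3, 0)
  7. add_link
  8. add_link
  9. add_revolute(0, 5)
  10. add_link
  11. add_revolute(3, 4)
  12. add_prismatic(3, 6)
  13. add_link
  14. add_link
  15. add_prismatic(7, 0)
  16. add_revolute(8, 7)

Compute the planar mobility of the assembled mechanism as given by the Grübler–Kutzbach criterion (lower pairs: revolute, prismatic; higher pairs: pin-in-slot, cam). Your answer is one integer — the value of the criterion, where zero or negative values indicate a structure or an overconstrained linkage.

M = 9

ground; <1,0,0>
#1 <2,0,0>
#2 <3,0,0>
P:1↔0 J1 <3,1,0>
P:1↔2 J1 <3,2,0>
#3 <4,2,0>
PS:3↔0 J2 <4,2,1>
#4 <5,2,1>
#5 <6,2,1>
R:0↔5 J1 <6,3,1>
#6 <7,3,1>
R:3↔4 J1 <7,4,1>
P:3↔6 J1 <7,5,1>
#7 <8,5,1>
#8 <9,5,1>
P:7↔0 J1 <9,6,1>
R:8↔7 J1 <9,7,1>
3×8 − 2×7 − 1×1 = 9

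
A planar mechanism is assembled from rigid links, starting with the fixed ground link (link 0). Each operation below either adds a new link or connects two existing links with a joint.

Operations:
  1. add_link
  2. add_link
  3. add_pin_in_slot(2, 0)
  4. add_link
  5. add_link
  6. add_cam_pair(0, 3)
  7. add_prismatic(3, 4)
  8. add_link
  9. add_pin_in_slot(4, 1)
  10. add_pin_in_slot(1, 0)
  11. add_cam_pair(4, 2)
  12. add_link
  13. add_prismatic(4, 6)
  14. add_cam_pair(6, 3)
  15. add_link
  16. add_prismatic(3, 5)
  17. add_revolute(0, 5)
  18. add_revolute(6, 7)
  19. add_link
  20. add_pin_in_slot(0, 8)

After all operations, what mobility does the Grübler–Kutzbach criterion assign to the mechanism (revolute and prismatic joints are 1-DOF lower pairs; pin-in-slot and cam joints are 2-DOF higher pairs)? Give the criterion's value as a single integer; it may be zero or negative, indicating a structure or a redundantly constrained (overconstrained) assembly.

M = 7

L=1 J1=0 J2=0
add link → L=2 J1=0 J2=0
add link → L=3 J1=0 J2=0
PS@2,0 dof=2 J2 → L=3 J1=0 J2=1
add link → L=4 J1=0 J2=1
add link → L=5 J1=0 J2=1
C@0,3 dof=2 J2 → L=5 J1=0 J2=2
P@3,4 dof=1 J1 → L=5 J1=1 J2=2
add link → L=6 J1=1 J2=2
PS@4,1 dof=2 J2 → L=6 J1=1 J2=3
PS@1,0 dof=2 J2 → L=6 J1=1 J2=4
C@4,2 dof=2 J2 → L=6 J1=1 J2=5
add link → L=7 J1=1 J2=5
P@4,6 dof=1 J1 → L=7 J1=2 J2=5
C@6,3 dof=2 J2 → L=7 J1=2 J2=6
add link → L=8 J1=2 J2=6
P@3,5 dof=1 J1 → L=8 J1=3 J2=6
R@0,5 dof=1 J1 → L=8 J1=4 J2=6
R@6,7 dof=1 J1 → L=8 J1=5 J2=6
add link → L=9 J1=5 J2=6
PS@0,8 dof=2 J2 → L=9 J1=5 J2=7
M=3(L−1)−2J1−J2=3·8−2·5−7=7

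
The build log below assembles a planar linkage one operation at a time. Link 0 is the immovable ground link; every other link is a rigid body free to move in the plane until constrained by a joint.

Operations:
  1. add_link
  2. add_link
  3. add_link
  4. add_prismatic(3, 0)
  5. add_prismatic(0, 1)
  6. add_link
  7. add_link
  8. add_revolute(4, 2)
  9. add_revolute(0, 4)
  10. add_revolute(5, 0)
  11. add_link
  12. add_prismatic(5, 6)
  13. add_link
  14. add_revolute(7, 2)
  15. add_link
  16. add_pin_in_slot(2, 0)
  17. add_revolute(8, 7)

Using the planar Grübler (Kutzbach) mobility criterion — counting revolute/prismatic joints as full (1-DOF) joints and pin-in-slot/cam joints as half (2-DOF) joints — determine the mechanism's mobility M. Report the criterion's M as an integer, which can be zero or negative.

link 0 = ground. State L|J1|J2 = 1|0|0
+link1  2|0|0
+link2  3|0|0
+link3  4|0|0
P(3,0) f=1→J1  4|1|0
P(0,1) f=1→J1  4|2|0
+link4  5|2|0
+link5  6|2|0
R(4,2) f=1→J1  6|3|0
R(0,4) f=1→J1  6|4|0
R(5,0) f=1→J1  6|5|0
+link6  7|5|0
P(5,6) f=1→J1  7|6|0
+link7  8|6|0
R(7,2) f=1→J1  8|7|0
+link8  9|7|0
PS(2,0) f=2→J2  9|7|1
R(8,7) f=1→J1  9|8|1
M = 3(9−1)−2·8−1 = 24−16−1 = 7

M = 7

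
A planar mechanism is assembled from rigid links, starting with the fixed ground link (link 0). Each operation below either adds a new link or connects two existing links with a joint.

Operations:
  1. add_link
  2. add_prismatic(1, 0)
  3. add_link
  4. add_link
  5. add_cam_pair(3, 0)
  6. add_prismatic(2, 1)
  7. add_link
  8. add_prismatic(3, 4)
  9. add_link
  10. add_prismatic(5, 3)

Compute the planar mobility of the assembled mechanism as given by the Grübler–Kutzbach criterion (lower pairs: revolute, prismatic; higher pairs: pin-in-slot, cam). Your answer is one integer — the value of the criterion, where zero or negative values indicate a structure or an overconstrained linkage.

M = 6

(L,J1,J2)=(1,0,0); link0 fixed
link1: (2,0,0)
P 1-0 [J1]: (2,1,0)
link2: (3,1,0)
link3: (4,1,0)
C 3-0 [J2]: (4,1,1)
P 2-1 [J1]: (4,2,1)
link4: (5,2,1)
P 3-4 [J1]: (5,3,1)
link5: (6,3,1)
P 5-3 [J1]: (6,4,1)
Grübler: 3·5 − 2·4 − 1 = 6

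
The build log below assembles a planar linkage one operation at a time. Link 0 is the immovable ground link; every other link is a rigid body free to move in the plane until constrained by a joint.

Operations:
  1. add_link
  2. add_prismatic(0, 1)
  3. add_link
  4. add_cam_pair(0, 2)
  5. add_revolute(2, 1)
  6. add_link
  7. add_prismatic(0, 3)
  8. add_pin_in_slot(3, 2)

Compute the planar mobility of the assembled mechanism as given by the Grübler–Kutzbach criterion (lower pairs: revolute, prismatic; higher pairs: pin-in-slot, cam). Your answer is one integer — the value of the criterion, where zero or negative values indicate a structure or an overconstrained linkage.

link 0 = ground. State L|J1|J2 = 1|0|0
+link1  2|0|0
P(0,1) f=1→J1  2|1|0
+link2  3|1|0
C(0,2) f=2→J2  3|1|1
R(2,1) f=1→J1  3|2|1
+link3  4|2|1
P(0,3) f=1→J1  4|3|1
PS(3,2) f=2→J2  4|3|2
M = 3(4−1)−2·3−2 = 9−6−2 = 1

M = 1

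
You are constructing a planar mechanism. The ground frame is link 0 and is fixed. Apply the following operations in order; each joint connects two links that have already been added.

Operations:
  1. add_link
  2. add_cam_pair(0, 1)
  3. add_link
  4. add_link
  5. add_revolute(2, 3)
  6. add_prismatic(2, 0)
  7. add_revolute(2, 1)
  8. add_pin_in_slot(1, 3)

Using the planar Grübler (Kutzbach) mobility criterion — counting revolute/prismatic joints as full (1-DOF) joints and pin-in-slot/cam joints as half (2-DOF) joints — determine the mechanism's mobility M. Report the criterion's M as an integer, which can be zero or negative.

link 0 = ground. State L|J1|J2 = 1|0|0
+link1  2|0|0
C(0,1) f=2→J2  2|0|1
+link2  3|0|1
+link3  4|0|1
R(2,3) f=1→J1  4|1|1
P(2,0) f=1→J1  4|2|1
R(2,1) f=1→J1  4|3|1
PS(1,3) f=2→J2  4|3|2
M = 3(4−1)−2·3−2 = 9−6−2 = 1

M = 1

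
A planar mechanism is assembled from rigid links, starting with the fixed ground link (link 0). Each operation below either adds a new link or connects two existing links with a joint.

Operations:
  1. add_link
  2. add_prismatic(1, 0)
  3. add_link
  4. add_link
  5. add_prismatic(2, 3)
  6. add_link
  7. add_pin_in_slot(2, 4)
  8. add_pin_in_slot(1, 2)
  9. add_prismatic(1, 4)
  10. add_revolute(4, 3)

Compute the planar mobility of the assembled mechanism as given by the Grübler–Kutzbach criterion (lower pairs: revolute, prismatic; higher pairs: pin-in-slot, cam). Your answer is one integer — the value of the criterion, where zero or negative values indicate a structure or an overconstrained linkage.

M = 2

ground; <1,0,0>
#1 <2,0,0>
P:1↔0 J1 <2,1,0>
#2 <3,1,0>
#3 <4,1,0>
P:2↔3 J1 <4,2,0>
#4 <5,2,0>
PS:2↔4 J2 <5,2,1>
PS:1↔2 J2 <5,2,2>
P:1↔4 J1 <5,3,2>
R:4↔3 J1 <5,4,2>
3×4 − 2×4 − 1×2 = 2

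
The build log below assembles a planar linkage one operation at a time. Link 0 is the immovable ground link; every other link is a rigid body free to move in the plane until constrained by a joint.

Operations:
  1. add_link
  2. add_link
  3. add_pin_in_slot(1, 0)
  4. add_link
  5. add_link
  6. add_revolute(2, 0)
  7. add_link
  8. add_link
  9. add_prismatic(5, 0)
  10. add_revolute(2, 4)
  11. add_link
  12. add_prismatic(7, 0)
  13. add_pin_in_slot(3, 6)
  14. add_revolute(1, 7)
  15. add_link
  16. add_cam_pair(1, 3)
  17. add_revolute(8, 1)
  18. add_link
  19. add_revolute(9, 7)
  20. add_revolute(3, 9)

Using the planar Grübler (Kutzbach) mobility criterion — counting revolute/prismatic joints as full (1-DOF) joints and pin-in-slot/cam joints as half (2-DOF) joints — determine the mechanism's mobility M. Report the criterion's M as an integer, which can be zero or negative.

ground; <1,0,0>
#1 <2,0,0>
#2 <3,0,0>
PS:1↔0 J2 <3,0,1>
#3 <4,0,1>
#4 <5,0,1>
R:2↔0 J1 <5,1,1>
#5 <6,1,1>
#6 <7,1,1>
P:5↔0 J1 <7,2,1>
R:2↔4 J1 <7,3,1>
#7 <8,3,1>
P:7↔0 J1 <8,4,1>
PS:3↔6 J2 <8,4,2>
R:1↔7 J1 <8,5,2>
#8 <9,5,2>
C:1↔3 J2 <9,5,3>
R:8↔1 J1 <9,6,3>
#9 <10,6,3>
R:9↔7 J1 <10,7,3>
R:3↔9 J1 <10,8,3>
3×9 − 2×8 − 1×3 = 8

M = 8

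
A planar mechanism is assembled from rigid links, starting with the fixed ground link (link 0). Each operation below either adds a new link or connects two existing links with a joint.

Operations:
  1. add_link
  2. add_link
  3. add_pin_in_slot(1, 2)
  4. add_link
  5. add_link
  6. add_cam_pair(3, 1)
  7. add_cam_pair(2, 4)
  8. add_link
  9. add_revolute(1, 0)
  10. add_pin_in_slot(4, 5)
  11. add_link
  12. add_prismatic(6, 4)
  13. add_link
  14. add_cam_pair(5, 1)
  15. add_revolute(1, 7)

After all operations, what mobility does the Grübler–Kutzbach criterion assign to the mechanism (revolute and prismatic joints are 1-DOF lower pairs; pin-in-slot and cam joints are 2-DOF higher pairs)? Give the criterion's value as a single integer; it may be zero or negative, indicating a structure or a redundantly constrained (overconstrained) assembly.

M = 10

(L,J1,J2)=(1,0,0); link0 fixed
link1: (2,0,0)
link2: (3,0,0)
PS 1-2 [J2]: (3,0,1)
link3: (4,0,1)
link4: (5,0,1)
C 3-1 [J2]: (5,0,2)
C 2-4 [J2]: (5,0,3)
link5: (6,0,3)
R 1-0 [J1]: (6,1,3)
PS 4-5 [J2]: (6,1,4)
link6: (7,1,4)
P 6-4 [J1]: (7,2,4)
link7: (8,2,4)
C 5-1 [J2]: (8,2,5)
R 1-7 [J1]: (8,3,5)
Grübler: 3·7 − 2·3 − 5 = 10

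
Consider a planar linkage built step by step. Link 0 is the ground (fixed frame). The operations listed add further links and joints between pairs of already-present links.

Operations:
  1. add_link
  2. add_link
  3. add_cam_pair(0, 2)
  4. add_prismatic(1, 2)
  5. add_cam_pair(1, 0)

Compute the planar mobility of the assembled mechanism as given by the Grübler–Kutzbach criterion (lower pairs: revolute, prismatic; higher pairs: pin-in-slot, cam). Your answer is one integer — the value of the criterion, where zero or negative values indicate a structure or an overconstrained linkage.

ground; <1,0,0>
#1 <2,0,0>
#2 <3,0,0>
C:0↔2 J2 <3,0,1>
P:1↔2 J1 <3,1,1>
C:1↔0 J2 <3,1,2>
3×2 − 2×1 − 1×2 = 2

M = 2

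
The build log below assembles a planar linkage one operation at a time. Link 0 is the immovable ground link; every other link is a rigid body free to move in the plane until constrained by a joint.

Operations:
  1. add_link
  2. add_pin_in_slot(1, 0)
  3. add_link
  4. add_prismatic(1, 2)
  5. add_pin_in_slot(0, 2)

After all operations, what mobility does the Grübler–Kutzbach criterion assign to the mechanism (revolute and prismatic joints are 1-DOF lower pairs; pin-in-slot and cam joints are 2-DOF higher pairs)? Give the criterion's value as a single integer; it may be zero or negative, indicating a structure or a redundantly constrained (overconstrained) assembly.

M = 2

(L,J1,J2)=(1,0,0); link0 fixed
link1: (2,0,0)
PS 1-0 [J2]: (2,0,1)
link2: (3,0,1)
P 1-2 [J1]: (3,1,1)
PS 0-2 [J2]: (3,1,2)
Grübler: 3·2 − 2·1 − 2 = 2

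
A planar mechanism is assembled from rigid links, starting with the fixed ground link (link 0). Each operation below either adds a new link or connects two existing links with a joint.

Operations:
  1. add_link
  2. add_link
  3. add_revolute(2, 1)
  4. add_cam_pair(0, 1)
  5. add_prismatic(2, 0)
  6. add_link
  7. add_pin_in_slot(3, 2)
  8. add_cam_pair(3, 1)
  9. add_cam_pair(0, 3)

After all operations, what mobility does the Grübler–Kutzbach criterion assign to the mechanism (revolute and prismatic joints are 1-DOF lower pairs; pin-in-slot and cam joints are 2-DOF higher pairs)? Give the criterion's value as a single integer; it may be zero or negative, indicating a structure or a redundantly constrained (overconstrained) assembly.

link 0 = ground. State L|J1|J2 = 1|0|0
+link1  2|0|0
+link2  3|0|0
R(2,1) f=1→J1  3|1|0
C(0,1) f=2→J2  3|1|1
P(2,0) f=1→J1  3|2|1
+link3  4|2|1
PS(3,2) f=2→J2  4|2|2
C(3,1) f=2→J2  4|2|3
C(0,3) f=2→J2  4|2|4
M = 3(4−1)−2·2−4 = 9−4−4 = 1

M = 1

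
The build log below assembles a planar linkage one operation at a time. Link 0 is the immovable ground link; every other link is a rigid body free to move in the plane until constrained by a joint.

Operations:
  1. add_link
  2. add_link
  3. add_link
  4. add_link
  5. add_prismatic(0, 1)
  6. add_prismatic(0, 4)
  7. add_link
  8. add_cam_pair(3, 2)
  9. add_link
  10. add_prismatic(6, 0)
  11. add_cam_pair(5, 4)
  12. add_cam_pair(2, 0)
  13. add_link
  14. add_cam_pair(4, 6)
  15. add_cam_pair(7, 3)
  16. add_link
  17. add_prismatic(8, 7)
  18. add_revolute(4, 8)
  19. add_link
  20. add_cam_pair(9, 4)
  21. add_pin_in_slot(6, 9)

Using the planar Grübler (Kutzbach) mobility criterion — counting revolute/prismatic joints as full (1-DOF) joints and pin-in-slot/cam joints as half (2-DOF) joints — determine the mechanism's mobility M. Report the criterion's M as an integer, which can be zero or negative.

L=1 J1=0 J2=0
add link → L=2 J1=0 J2=0
add link → L=3 J1=0 J2=0
add link → L=4 J1=0 J2=0
add link → L=5 J1=0 J2=0
P@0,1 dof=1 J1 → L=5 J1=1 J2=0
P@0,4 dof=1 J1 → L=5 J1=2 J2=0
add link → L=6 J1=2 J2=0
C@3,2 dof=2 J2 → L=6 J1=2 J2=1
add link → L=7 J1=2 J2=1
P@6,0 dof=1 J1 → L=7 J1=3 J2=1
C@5,4 dof=2 J2 → L=7 J1=3 J2=2
C@2,0 dof=2 J2 → L=7 J1=3 J2=3
add link → L=8 J1=3 J2=3
C@4,6 dof=2 J2 → L=8 J1=3 J2=4
C@7,3 dof=2 J2 → L=8 J1=3 J2=5
add link → L=9 J1=3 J2=5
P@8,7 dof=1 J1 → L=9 J1=4 J2=5
R@4,8 dof=1 J1 → L=9 J1=5 J2=5
add link → L=10 J1=5 J2=5
C@9,4 dof=2 J2 → L=10 J1=5 J2=6
PS@6,9 dof=2 J2 → L=10 J1=5 J2=7
M=3(L−1)−2J1−J2=3·9−2·5−7=10

M = 10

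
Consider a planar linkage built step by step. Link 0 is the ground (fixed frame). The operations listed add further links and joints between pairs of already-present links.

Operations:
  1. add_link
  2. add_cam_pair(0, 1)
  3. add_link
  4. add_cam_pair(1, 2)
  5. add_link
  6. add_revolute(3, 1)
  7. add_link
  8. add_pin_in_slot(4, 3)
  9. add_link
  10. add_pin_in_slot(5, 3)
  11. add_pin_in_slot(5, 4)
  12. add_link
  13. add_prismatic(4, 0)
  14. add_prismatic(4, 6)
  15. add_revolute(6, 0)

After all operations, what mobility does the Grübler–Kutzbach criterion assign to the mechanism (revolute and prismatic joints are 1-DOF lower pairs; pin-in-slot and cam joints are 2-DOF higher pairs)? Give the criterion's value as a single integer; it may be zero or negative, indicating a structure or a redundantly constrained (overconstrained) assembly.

L=1 J1=0 J2=0
add link → L=2 J1=0 J2=0
C@0,1 dof=2 J2 → L=2 J1=0 J2=1
add link → L=3 J1=0 J2=1
C@1,2 dof=2 J2 → L=3 J1=0 J2=2
add link → L=4 J1=0 J2=2
R@3,1 dof=1 J1 → L=4 J1=1 J2=2
add link → L=5 J1=1 J2=2
PS@4,3 dof=2 J2 → L=5 J1=1 J2=3
add link → L=6 J1=1 J2=3
PS@5,3 dof=2 J2 → L=6 J1=1 J2=4
PS@5,4 dof=2 J2 → L=6 J1=1 J2=5
add link → L=7 J1=1 J2=5
P@4,0 dof=1 J1 → L=7 J1=2 J2=5
P@4,6 dof=1 J1 → L=7 J1=3 J2=5
R@6,0 dof=1 J1 → L=7 J1=4 J2=5
M=3(L−1)−2J1−J2=3·6−2·4−5=5

M = 5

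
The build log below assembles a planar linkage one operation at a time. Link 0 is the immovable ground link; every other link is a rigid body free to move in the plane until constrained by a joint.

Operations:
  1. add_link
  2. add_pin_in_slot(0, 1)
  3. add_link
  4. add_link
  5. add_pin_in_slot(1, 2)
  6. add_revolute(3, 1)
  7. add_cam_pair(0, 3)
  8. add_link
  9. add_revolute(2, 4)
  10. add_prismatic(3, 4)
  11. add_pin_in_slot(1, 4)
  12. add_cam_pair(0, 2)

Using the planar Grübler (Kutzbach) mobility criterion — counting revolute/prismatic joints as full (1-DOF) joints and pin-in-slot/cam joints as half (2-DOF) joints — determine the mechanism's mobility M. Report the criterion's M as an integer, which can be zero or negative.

(L,J1,J2)=(1,0,0); link0 fixed
link1: (2,0,0)
PS 0-1 [J2]: (2,0,1)
link2: (3,0,1)
link3: (4,0,1)
PS 1-2 [J2]: (4,0,2)
R 3-1 [J1]: (4,1,2)
C 0-3 [J2]: (4,1,3)
link4: (5,1,3)
R 2-4 [J1]: (5,2,3)
P 3-4 [J1]: (5,3,3)
PS 1-4 [J2]: (5,3,4)
C 0-2 [J2]: (5,3,5)
Grübler: 3·4 − 2·3 − 5 = 1

M = 1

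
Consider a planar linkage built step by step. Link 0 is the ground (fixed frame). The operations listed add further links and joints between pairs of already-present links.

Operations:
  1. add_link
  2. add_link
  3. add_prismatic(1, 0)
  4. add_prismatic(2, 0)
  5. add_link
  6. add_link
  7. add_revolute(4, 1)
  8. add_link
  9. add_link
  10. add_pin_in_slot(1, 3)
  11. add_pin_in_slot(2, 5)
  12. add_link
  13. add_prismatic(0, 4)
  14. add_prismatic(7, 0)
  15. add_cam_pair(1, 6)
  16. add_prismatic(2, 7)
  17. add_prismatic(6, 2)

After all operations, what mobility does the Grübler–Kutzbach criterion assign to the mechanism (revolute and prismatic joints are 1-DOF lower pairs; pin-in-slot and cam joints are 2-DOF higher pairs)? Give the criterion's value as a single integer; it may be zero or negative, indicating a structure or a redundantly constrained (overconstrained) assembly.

M = 4

ground; <1,0,0>
#1 <2,0,0>
#2 <3,0,0>
P:1↔0 J1 <3,1,0>
P:2↔0 J1 <3,2,0>
#3 <4,2,0>
#4 <5,2,0>
R:4↔1 J1 <5,3,0>
#5 <6,3,0>
#6 <7,3,0>
PS:1↔3 J2 <7,3,1>
PS:2↔5 J2 <7,3,2>
#7 <8,3,2>
P:0↔4 J1 <8,4,2>
P:7↔0 J1 <8,5,2>
C:1↔6 J2 <8,5,3>
P:2↔7 J1 <8,6,3>
P:6↔2 J1 <8,7,3>
3×7 − 2×7 − 1×3 = 4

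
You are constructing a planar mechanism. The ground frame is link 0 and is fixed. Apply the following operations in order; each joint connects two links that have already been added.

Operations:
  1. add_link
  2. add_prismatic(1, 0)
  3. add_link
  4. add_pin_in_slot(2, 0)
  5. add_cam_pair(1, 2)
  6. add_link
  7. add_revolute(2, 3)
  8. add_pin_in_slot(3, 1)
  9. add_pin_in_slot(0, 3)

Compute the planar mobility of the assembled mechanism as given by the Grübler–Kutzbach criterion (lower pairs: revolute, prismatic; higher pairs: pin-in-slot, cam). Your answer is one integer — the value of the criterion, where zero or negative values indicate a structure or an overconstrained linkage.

M = 1

[1;0;0] (link 0 is ground)
L+ [2;0;0]
P(1,0)∈J1 [2;1;0]
L+ [3;1;0]
PS(2,0)∈J2 [3;1;1]
C(1,2)∈J2 [3;1;2]
L+ [4;1;2]
R(2,3)∈J1 [4;2;2]
PS(3,1)∈J2 [4;2;3]
PS(0,3)∈J2 [4;2;4]
mobility = 9 − 4 − 4 = 1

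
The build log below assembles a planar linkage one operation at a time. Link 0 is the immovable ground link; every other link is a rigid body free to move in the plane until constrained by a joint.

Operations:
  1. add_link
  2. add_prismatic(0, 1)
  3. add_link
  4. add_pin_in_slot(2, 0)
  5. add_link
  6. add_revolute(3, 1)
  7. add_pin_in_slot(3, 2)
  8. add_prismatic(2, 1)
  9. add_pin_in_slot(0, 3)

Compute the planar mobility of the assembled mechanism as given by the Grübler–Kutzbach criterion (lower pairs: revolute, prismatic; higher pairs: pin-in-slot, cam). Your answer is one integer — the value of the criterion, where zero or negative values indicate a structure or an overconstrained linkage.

M = 0

link 0 = ground. State L|J1|J2 = 1|0|0
+link1  2|0|0
P(0,1) f=1→J1  2|1|0
+link2  3|1|0
PS(2,0) f=2→J2  3|1|1
+link3  4|1|1
R(3,1) f=1→J1  4|2|1
PS(3,2) f=2→J2  4|2|2
P(2,1) f=1→J1  4|3|2
PS(0,3) f=2→J2  4|3|3
M = 3(4−1)−2·3−3 = 9−6−3 = 0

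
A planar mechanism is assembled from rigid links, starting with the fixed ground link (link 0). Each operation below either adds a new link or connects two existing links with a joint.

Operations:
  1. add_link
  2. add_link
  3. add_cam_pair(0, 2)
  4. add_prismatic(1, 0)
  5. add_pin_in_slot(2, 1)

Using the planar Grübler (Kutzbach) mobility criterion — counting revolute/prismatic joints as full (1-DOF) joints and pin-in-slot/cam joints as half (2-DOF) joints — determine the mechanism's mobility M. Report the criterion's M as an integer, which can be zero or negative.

M = 2

(L,J1,J2)=(1,0,0); link0 fixed
link1: (2,0,0)
link2: (3,0,0)
C 0-2 [J2]: (3,0,1)
P 1-0 [J1]: (3,1,1)
PS 2-1 [J2]: (3,1,2)
Grübler: 3·2 − 2·1 − 2 = 2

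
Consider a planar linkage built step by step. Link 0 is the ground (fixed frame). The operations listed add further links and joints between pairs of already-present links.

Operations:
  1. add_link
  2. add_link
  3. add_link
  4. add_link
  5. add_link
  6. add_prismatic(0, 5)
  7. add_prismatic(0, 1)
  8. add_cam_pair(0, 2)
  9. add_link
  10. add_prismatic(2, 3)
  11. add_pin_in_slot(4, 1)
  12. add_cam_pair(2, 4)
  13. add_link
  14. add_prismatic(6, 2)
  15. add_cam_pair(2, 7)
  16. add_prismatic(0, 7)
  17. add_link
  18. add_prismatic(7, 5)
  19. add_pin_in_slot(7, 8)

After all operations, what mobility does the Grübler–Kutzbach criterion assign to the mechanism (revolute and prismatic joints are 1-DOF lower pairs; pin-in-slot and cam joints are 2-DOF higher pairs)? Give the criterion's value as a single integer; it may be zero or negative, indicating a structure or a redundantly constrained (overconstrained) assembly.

[1;0;0] (link 0 is ground)
L+ [2;0;0]
L+ [3;0;0]
L+ [4;0;0]
L+ [5;0;0]
L+ [6;0;0]
P(0,5)∈J1 [6;1;0]
P(0,1)∈J1 [6;2;0]
C(0,2)∈J2 [6;2;1]
L+ [7;2;1]
P(2,3)∈J1 [7;3;1]
PS(4,1)∈J2 [7;3;2]
C(2,4)∈J2 [7;3;3]
L+ [8;3;3]
P(6,2)∈J1 [8;4;3]
C(2,7)∈J2 [8;4;4]
P(0,7)∈J1 [8;5;4]
L+ [9;5;4]
P(7,5)∈J1 [9;6;4]
PS(7,8)∈J2 [9;6;5]
mobility = 24 − 12 − 5 = 7

M = 7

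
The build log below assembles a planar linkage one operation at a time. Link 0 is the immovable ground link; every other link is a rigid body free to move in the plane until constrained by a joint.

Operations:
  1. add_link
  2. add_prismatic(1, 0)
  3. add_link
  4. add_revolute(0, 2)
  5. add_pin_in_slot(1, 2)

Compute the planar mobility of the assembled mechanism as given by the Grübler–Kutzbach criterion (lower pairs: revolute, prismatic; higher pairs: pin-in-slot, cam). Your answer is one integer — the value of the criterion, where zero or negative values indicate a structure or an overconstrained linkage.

(L,J1,J2)=(1,0,0); link0 fixed
link1: (2,0,0)
P 1-0 [J1]: (2,1,0)
link2: (3,1,0)
R 0-2 [J1]: (3,2,0)
PS 1-2 [J2]: (3,2,1)
Grübler: 3·2 − 2·2 − 1 = 1

M = 1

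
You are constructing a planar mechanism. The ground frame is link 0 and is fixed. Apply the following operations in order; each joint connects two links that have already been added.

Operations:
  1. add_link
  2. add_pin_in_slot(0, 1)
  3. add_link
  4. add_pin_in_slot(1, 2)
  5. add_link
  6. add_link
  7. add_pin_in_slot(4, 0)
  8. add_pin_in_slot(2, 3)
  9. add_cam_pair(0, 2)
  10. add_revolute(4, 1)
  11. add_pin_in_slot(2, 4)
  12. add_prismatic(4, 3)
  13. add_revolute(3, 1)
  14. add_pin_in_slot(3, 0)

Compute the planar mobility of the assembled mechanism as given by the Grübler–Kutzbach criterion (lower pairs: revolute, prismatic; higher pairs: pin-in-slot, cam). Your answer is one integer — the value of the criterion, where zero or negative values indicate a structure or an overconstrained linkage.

M = -1

link 0 = ground. State L|J1|J2 = 1|0|0
+link1  2|0|0
PS(0,1) f=2→J2  2|0|1
+link2  3|0|1
PS(1,2) f=2→J2  3|0|2
+link3  4|0|2
+link4  5|0|2
PS(4,0) f=2→J2  5|0|3
PS(2,3) f=2→J2  5|0|4
C(0,2) f=2→J2  5|0|5
R(4,1) f=1→J1  5|1|5
PS(2,4) f=2→J2  5|1|6
P(4,3) f=1→J1  5|2|6
R(3,1) f=1→J1  5|3|6
PS(3,0) f=2→J2  5|3|7
M = 3(5−1)−2·3−7 = 12−6−7 = -1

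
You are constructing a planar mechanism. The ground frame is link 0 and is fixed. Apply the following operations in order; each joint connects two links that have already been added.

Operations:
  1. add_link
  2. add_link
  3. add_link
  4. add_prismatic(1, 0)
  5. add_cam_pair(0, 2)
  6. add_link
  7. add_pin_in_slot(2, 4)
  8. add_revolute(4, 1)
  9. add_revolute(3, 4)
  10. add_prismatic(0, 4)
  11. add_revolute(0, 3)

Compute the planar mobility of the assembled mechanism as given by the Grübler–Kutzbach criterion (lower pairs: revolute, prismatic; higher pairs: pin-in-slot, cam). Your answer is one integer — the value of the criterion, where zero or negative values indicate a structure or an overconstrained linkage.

L=1 J1=0 J2=0
add link → L=2 J1=0 J2=0
add link → L=3 J1=0 J2=0
add link → L=4 J1=0 J2=0
P@1,0 dof=1 J1 → L=4 J1=1 J2=0
C@0,2 dof=2 J2 → L=4 J1=1 J2=1
add link → L=5 J1=1 J2=1
PS@2,4 dof=2 J2 → L=5 J1=1 J2=2
R@4,1 dof=1 J1 → L=5 J1=2 J2=2
R@3,4 dof=1 J1 → L=5 J1=3 J2=2
P@0,4 dof=1 J1 → L=5 J1=4 J2=2
R@0,3 dof=1 J1 → L=5 J1=5 J2=2
M=3(L−1)−2J1−J2=3·4−2·5−2=0

M = 0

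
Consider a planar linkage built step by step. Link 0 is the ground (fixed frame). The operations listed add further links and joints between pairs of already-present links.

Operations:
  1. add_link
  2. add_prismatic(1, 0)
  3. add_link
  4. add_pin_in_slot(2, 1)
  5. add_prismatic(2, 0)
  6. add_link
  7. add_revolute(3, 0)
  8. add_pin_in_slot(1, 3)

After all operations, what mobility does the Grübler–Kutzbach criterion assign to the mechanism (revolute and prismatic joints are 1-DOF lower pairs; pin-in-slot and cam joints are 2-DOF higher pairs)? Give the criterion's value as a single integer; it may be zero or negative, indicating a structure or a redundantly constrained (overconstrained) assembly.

M = 1

L=1 J1=0 J2=0
add link → L=2 J1=0 J2=0
P@1,0 dof=1 J1 → L=2 J1=1 J2=0
add link → L=3 J1=1 J2=0
PS@2,1 dof=2 J2 → L=3 J1=1 J2=1
P@2,0 dof=1 J1 → L=3 J1=2 J2=1
add link → L=4 J1=2 J2=1
R@3,0 dof=1 J1 → L=4 J1=3 J2=1
PS@1,3 dof=2 J2 → L=4 J1=3 J2=2
M=3(L−1)−2J1−J2=3·3−2·3−2=1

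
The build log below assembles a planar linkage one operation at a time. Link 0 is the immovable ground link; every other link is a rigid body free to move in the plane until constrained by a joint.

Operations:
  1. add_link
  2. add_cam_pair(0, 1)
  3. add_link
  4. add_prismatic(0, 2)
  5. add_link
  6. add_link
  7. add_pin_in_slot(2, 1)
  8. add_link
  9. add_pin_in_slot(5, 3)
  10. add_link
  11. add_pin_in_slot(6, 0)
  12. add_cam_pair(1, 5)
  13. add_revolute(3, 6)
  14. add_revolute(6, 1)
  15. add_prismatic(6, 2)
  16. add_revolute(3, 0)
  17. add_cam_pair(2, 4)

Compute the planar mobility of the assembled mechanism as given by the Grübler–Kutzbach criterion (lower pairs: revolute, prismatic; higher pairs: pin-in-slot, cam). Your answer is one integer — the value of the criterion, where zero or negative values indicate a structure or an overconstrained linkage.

ground; <1,0,0>
#1 <2,0,0>
C:0↔1 J2 <2,0,1>
#2 <3,0,1>
P:0↔2 J1 <3,1,1>
#3 <4,1,1>
#4 <5,1,1>
PS:2↔1 J2 <5,1,2>
#5 <6,1,2>
PS:5↔3 J2 <6,1,3>
#6 <7,1,3>
PS:6↔0 J2 <7,1,4>
C:1↔5 J2 <7,1,5>
R:3↔6 J1 <7,2,5>
R:6↔1 J1 <7,3,5>
P:6↔2 J1 <7,4,5>
R:3↔0 J1 <7,5,5>
C:2↔4 J2 <7,5,6>
3×6 − 2×5 − 1×6 = 2

M = 2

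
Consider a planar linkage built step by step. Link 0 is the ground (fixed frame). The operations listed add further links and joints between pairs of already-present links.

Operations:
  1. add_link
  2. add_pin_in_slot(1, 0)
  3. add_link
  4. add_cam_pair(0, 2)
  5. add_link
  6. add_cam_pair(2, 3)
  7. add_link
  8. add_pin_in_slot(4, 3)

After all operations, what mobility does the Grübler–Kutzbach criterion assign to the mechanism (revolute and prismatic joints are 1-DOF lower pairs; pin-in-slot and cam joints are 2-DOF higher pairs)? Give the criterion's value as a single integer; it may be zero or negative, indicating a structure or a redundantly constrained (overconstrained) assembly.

[1;0;0] (link 0 is ground)
L+ [2;0;0]
PS(1,0)∈J2 [2;0;1]
L+ [3;0;1]
C(0,2)∈J2 [3;0;2]
L+ [4;0;2]
C(2,3)∈J2 [4;0;3]
L+ [5;0;3]
PS(4,3)∈J2 [5;0;4]
mobility = 12 − 0 − 4 = 8

M = 8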